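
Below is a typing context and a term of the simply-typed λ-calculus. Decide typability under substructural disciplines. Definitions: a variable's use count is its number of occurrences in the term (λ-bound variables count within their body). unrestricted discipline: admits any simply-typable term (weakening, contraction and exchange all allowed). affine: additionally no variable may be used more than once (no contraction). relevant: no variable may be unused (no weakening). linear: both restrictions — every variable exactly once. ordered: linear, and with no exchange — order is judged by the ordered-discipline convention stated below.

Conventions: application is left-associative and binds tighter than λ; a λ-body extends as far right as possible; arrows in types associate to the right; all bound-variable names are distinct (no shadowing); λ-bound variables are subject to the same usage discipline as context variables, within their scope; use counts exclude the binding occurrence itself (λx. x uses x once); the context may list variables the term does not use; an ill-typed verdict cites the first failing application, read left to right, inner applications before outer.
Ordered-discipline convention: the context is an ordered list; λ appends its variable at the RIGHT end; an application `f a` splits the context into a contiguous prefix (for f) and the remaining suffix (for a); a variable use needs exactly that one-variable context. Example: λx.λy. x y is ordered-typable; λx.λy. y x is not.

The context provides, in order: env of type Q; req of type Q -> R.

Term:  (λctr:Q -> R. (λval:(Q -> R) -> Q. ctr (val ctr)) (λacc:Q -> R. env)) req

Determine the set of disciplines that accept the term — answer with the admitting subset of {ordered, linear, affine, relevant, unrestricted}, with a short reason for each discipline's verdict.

admitted in: unrestricted
variable uses: env: 1; req: 1; ctr (λ-bound): 2; val (λ-bound): 1; acc (λ-bound): 0
uses in reading order: ctr, val, ctr, env, req
typing: well-typed at R
ordered: ✗ — uses contraction: ctr ×2; needs weakening: acc unused
linear: ✗ — uses contraction: ctr ×2; needs weakening: acc unused
affine: ✗ — uses contraction: ctr ×2
relevant: ✗ — needs weakening: acc unused
unrestricted: ✓ — typability at R is all that's needed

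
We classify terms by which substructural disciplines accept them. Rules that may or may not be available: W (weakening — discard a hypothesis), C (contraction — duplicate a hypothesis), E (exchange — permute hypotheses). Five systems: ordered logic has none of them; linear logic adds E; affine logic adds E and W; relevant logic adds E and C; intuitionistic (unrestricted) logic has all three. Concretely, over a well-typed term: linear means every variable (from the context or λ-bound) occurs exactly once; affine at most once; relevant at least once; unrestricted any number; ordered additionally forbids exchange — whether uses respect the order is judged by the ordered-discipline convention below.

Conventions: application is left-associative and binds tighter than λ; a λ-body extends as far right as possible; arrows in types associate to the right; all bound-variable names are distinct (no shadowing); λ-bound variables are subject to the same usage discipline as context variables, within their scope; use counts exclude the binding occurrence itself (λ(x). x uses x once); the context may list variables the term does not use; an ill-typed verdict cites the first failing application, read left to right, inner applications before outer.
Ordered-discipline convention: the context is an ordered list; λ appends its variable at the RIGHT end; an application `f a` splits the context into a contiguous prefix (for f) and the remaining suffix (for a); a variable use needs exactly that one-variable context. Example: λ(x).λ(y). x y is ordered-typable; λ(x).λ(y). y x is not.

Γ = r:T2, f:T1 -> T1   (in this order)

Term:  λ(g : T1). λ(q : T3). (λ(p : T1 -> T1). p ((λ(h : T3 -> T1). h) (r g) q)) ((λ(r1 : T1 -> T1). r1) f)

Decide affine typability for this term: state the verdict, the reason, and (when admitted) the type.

no — a type mismatch blocks all five
usage: r=1; f=1; g (λ-bound)=1; q (λ-bound)=1; p (λ-bound)=1; h (λ-bound)=1; r1 (λ-bound)=1
order of uses: p, h, r, g, q, r1, f
typing: ill-typed: can't apply a value of type T2
across the five disciplines: ordered ✗, linear ✗, affine ✗, relevant ✗, unrestricted ✗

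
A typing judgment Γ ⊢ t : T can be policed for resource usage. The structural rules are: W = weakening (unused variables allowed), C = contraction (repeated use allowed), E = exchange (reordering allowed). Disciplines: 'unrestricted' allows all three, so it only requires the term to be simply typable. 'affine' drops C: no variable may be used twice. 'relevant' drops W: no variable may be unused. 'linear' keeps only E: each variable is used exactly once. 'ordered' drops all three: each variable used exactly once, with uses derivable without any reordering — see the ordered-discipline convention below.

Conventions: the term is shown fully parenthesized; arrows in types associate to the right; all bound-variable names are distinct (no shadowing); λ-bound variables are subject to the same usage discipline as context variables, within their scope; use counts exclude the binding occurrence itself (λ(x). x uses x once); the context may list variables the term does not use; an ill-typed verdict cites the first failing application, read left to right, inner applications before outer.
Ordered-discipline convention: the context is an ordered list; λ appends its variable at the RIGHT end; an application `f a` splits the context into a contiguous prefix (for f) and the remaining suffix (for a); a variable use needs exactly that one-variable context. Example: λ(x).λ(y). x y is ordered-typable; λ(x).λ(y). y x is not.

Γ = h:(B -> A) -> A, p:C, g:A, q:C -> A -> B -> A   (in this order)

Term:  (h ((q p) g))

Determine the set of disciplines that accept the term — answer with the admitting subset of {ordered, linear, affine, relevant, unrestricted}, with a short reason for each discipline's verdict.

accepted by: linear, affine, relevant, unrestricted
variable uses: h: 1, p: 1, g: 1, q: 1
left-to-right use order: h, q, p, g
typing: ✓ — A
ordered: ✗ — use order h, q, p, g needs exchange
linear: ✓ — exactly-once usage across h, p, g, q
affine: ✓ — at most one use each (h, p, g, q)
relevant: ✓ — at least one use each (h, p, g, q)
unrestricted: ✓ — well-typed at A; no restrictions here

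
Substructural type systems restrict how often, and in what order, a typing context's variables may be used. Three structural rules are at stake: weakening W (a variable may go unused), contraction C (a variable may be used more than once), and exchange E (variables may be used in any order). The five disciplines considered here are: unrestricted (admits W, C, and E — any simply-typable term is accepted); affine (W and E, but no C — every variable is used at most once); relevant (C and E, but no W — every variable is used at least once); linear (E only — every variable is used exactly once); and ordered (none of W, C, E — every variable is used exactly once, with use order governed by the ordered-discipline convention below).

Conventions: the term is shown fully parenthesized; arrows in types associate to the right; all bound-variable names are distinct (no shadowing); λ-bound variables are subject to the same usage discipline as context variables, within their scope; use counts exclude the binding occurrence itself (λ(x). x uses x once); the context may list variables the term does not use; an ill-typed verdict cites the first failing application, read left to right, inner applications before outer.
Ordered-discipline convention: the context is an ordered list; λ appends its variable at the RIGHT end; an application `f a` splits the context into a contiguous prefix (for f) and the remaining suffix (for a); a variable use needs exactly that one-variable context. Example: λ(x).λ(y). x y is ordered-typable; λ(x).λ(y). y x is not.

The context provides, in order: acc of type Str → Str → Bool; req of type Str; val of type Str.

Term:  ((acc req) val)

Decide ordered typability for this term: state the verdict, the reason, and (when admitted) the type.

yes — one use each (acc, req, val); ordered split holds; term : Bool
usage: acc: 1×, req: 1×, val: 1×
left-to-right use order: acc, req, val
typing: ✓ — Bool
per-discipline verdicts: ordered ✓; linear ✓; affine ✓; relevant ✓; unrestricted ✓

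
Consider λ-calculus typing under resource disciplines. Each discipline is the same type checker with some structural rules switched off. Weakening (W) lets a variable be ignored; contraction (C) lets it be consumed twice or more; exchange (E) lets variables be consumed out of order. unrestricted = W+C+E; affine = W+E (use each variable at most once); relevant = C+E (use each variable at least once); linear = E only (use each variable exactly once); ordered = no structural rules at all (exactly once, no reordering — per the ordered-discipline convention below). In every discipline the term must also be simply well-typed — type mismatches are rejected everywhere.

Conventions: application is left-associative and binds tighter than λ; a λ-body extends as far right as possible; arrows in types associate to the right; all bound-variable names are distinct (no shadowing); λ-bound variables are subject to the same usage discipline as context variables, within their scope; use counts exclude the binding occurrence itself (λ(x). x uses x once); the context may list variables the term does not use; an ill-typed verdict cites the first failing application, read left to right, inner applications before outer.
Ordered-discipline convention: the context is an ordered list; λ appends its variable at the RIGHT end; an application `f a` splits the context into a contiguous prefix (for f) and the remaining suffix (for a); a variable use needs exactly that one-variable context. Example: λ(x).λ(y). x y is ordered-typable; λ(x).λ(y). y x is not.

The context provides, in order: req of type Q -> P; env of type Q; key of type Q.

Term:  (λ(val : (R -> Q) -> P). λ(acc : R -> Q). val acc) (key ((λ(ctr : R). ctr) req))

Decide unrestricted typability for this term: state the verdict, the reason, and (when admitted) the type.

no — fails simple typing
counts: req: 1×, env: 0×, key: 1×, val (λ-bound): 1×, acc (λ-bound): 1×, ctr (λ-bound): 1×
use order (left to right): val, acc, key, ctr, req
typing: ill-typed: an application expects R but receives Q -> P
per-discipline verdicts: ordered ✗ · linear ✗ · affine ✗ · relevant ✗ · unrestricted ✗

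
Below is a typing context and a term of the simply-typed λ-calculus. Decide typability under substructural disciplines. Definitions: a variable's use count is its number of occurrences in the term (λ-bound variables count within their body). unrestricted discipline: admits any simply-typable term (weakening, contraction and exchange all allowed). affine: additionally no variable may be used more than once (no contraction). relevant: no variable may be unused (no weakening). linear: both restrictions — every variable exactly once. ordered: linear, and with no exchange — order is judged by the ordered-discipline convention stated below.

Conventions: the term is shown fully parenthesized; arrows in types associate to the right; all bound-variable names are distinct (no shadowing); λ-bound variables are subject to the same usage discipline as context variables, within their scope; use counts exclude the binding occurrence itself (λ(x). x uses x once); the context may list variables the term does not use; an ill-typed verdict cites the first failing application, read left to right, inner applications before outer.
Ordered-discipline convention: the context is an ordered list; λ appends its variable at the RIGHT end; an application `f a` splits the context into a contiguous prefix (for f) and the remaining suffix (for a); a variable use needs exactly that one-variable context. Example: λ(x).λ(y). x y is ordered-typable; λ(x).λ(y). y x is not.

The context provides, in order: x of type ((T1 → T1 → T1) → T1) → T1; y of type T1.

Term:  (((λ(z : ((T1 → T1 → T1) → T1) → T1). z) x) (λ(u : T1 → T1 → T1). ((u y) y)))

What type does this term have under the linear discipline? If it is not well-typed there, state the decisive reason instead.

not well-typed under linear — y ×2 used more than once (contraction)
counts: x: 1×; y: 2×; z [bound]: 1×; u [bound]: 1×
uses in reading order: z, x, u, y, y
typing: well-typed at T1
across the five disciplines: ordered ✗; linear ✗; affine ✗; relevant ✓; unrestricted ✓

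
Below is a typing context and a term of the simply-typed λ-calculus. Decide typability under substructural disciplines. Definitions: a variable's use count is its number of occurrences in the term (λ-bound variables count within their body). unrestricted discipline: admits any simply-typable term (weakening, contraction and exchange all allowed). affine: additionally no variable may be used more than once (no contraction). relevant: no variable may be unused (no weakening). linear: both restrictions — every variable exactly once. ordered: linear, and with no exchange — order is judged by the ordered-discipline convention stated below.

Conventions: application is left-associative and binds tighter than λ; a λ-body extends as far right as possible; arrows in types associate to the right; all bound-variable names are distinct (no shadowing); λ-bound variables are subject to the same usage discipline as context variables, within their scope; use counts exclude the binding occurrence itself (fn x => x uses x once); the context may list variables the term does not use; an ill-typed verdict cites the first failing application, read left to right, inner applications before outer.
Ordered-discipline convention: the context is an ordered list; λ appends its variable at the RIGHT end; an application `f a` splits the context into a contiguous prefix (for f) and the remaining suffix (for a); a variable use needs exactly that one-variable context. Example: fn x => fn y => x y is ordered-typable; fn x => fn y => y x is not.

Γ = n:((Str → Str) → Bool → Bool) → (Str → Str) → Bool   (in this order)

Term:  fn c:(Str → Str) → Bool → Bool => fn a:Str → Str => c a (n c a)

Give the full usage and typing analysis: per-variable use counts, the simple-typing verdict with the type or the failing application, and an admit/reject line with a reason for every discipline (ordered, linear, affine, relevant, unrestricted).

usage: n ×1; c [bound] ×2; a [bound] ×2
use order (left to right): c, a, n, c, a
typing: the term checks, with type ((Str → Str) → Bool → Bool) → (Str → Str) → Bool
ordered ✗ (uses contraction: c ×2, a ×2)
linear ✗ (uses contraction: c ×2, a ×2)
affine ✗ (uses contraction: c ×2, a ×2)
relevant ✓ (n, c, a: all used, weakening unneeded)
unrestricted ✓ (well-typed at ((Str → Str) → Bool → Bool) → (Str → Str) → Bool; no restrictions here)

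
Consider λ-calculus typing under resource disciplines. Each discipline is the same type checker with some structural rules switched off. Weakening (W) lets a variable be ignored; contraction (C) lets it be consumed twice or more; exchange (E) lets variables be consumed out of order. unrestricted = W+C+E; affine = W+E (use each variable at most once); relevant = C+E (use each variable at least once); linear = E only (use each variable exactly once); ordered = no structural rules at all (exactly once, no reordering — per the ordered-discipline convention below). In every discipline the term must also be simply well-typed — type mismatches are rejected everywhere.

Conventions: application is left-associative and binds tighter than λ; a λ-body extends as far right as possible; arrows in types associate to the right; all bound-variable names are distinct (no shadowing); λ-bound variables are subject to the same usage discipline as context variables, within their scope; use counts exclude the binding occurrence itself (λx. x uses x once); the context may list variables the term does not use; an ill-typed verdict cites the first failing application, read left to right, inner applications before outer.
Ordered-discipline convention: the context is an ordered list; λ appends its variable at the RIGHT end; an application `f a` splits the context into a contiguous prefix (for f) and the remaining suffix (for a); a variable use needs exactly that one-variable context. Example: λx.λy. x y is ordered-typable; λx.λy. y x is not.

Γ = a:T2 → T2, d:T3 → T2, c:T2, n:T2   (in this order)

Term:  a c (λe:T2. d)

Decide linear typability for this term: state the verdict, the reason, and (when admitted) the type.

no — a type mismatch blocks all five
counts: a=1; d=1; c=1; n=0; e (λ-bound)=0
uses in reading order: a, c, d
typing: ill-typed: applying a non-function (T2)
summary: ordered ✗; linear ✗; affine ✗; relevant ✗; unrestricted ✗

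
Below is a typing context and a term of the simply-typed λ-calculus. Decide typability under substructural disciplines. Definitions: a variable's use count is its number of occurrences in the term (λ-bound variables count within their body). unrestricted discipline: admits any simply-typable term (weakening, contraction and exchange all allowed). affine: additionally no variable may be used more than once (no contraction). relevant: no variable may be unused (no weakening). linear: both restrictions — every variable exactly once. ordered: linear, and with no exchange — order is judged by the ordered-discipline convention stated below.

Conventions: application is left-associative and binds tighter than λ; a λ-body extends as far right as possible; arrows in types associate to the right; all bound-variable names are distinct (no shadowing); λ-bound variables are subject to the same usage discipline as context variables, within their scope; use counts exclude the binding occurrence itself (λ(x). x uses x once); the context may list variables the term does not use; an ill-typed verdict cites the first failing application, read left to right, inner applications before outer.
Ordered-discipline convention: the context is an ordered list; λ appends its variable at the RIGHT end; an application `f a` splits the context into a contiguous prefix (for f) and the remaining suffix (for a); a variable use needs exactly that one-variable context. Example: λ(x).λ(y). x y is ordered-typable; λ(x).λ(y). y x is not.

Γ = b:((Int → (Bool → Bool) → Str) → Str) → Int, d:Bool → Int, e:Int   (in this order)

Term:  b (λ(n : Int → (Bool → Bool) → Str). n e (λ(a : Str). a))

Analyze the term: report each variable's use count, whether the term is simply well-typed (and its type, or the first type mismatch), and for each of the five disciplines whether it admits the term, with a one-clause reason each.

counts: b: 1×, d: 0×, e: 1×, n [bound]: 1×, a [bound]: 1×
order of uses: b, n, e, a
typing: ill-typed: argument of type Str → Str where Bool → Bool is required
ordered: ✗, a type mismatch blocks all five
linear: ✗, the type mismatch rejects it
affine: ✗, not simply typable
relevant: ✗, fails simple typing
unrestricted: ✗, a type mismatch blocks all five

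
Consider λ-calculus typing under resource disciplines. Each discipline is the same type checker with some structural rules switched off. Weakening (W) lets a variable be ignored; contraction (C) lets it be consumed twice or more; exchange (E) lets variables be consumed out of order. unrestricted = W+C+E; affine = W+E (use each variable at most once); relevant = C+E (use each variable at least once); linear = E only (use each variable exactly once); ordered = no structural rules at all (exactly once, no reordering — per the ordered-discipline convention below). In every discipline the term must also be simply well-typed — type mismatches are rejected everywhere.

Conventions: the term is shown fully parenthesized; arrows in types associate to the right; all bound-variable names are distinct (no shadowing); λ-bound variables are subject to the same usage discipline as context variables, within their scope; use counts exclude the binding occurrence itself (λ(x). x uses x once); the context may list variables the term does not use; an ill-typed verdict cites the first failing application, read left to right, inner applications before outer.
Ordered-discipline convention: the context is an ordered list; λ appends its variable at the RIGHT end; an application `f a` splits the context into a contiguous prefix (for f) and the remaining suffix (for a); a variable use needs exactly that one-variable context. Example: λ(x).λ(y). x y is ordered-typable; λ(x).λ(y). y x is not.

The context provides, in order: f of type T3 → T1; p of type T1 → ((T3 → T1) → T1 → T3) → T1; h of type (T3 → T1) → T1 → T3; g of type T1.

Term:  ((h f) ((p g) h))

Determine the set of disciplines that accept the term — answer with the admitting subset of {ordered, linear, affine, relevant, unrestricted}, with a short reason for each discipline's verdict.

admitted in: relevant, unrestricted
usage: f=1; p=1; h=2; g=1
uses in reading order: h, f, p, g, h
typing: well-typed at T3
ordered: ✗ — uses contraction: h ×2
linear: ✗ — uses contraction: h ×2
affine: ✗ — uses contraction: h ×2
relevant: ✓ — none of f, p, h, g goes unused
unrestricted: ✓ — simply typable at T3; W, C, E all held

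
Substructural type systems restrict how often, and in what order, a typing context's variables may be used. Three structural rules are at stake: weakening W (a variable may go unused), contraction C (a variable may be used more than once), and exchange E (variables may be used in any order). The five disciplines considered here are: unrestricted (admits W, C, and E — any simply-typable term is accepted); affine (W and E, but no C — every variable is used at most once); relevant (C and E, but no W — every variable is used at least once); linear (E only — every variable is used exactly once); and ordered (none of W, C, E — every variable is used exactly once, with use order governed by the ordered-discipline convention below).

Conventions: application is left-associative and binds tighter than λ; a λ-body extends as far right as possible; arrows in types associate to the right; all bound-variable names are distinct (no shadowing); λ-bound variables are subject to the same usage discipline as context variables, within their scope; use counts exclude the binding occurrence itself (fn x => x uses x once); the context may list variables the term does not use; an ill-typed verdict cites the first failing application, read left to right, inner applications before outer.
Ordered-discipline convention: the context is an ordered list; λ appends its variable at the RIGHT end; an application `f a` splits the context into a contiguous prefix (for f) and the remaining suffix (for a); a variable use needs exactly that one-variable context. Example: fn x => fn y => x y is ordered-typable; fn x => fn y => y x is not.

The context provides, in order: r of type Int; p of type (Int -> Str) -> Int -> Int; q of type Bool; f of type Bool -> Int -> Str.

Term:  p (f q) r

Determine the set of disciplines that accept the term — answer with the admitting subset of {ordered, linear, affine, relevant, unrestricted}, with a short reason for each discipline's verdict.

admitted by: linear, affine, relevant, unrestricted
usage: r: 1; p: 1; q: 1; f: 1
uses in reading order: p, f, q, r
typing: well-typed — term : Int
ordered: ✗ — no contiguous prefix/suffix split fits p, f, q, r
linear: ✓ — exactly-once usage across r, p, q, f
affine: ✓ — at most one use each (r, p, q, f)
relevant: ✓ — every one of r, p, q, f appears
unrestricted: ✓ — well-typed at Int; no restrictions here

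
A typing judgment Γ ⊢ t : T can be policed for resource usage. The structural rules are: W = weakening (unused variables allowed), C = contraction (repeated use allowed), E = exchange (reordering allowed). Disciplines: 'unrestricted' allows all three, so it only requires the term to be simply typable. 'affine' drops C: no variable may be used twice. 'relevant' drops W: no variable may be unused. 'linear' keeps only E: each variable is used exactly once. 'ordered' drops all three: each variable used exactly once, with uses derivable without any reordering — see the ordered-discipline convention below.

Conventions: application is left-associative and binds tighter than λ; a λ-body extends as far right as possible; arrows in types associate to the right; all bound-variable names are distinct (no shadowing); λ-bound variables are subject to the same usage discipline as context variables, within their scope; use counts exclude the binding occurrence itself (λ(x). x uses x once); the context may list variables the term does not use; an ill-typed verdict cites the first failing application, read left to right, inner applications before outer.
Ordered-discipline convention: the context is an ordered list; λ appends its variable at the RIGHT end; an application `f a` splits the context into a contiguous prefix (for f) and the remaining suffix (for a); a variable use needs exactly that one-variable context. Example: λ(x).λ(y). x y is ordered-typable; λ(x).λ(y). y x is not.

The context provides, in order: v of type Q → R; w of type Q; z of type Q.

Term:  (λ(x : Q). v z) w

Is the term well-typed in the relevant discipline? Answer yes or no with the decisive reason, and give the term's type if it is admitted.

no — x never used (weakening)
variable uses: v ×1, w ×1, z ×1, x (bound) ×0
use order (left to right): v, z, w
typing: the term checks, with type R
all disciplines: ordered ✗; linear ✗; affine ✓; relevant ✗; unrestricted ✓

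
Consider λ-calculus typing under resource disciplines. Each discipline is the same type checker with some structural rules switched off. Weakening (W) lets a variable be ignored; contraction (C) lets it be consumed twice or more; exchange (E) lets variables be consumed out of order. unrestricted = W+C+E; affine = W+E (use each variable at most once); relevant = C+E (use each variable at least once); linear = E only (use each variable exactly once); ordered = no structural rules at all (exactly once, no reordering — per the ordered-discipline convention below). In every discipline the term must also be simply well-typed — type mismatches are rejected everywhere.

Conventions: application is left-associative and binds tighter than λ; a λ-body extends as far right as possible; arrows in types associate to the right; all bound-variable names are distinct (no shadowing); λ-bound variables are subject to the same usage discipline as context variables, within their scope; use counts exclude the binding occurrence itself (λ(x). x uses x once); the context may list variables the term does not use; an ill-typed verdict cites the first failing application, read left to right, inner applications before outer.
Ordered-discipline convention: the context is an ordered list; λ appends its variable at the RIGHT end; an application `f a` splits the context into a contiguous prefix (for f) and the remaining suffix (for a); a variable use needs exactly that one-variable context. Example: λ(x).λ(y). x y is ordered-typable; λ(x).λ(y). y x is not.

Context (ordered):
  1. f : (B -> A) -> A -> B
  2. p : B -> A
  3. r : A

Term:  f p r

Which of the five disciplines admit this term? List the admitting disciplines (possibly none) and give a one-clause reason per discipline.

accepted by: ordered, linear, affine, relevant, unrestricted
use counts: f ×1; p ×1; r ×1
uses in reading order: f, p, r
typing: ✓ — B
ordered ✓ (single-use (f, p, r), ordered derivation ok)
linear ✓ (each of f, p, r used exactly once)
affine ✓ (no duplicate uses among f, p, r)
relevant ✓ (none of f, p, r goes unused)
unrestricted ✓ (type-checks (B) and nothing is barred)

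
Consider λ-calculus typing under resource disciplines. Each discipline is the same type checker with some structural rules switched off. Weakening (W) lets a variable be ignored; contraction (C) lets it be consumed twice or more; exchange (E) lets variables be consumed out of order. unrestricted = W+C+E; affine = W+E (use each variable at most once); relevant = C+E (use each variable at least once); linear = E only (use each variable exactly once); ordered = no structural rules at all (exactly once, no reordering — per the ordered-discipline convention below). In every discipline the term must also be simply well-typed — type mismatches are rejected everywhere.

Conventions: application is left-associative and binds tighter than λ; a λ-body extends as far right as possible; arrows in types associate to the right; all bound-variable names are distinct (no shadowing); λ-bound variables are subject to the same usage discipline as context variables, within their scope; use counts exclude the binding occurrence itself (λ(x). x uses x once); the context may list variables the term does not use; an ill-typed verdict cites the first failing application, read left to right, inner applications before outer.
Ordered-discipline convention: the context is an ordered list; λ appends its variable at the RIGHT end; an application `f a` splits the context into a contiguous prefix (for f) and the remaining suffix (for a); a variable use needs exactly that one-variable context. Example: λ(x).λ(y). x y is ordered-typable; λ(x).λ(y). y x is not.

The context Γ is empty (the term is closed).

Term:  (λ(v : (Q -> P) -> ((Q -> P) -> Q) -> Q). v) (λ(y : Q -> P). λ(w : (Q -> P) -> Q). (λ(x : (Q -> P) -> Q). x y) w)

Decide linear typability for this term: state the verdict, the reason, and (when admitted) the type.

yes — single use per variable (v, y, w, x); term : (Q -> P) -> ((Q -> P) -> Q) -> Q
variable uses: v (bound): 1×, y (bound): 1×, w (bound): 1×, x (bound): 1×
order of uses: v, x, y, w
typing: the term checks, with type (Q -> P) -> ((Q -> P) -> Q) -> Q
per-discipline verdicts: ordered ✗ · linear ✓ · affine ✓ · relevant ✓ · unrestricted ✓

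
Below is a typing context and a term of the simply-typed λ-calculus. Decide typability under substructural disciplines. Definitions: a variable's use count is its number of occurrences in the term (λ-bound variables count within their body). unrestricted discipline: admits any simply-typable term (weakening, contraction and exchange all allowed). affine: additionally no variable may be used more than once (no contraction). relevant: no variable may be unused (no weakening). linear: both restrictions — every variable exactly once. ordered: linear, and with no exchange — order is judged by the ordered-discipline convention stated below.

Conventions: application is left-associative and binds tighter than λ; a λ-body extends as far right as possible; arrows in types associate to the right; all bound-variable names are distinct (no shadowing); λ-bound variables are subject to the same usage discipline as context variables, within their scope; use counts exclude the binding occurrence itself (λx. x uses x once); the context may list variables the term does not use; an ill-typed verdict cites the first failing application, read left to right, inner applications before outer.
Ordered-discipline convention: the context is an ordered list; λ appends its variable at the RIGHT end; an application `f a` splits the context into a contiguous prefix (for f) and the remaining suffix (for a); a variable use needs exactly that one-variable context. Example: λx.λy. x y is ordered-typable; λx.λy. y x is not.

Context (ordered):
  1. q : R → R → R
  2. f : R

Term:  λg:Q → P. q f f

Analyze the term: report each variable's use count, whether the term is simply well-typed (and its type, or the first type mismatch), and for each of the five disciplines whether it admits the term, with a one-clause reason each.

variable uses: q: 1×, f: 2×, g [bound]: 0×
order of uses: q, f, f
typing: well-typed at (Q → P) → R
ordered: ✗, repeated use of f ×2; g never used (weakening)
linear: ✗, repeated use of f ×2; g never used (weakening)
affine: ✗, repeated use of f ×2
relevant: ✗, g never used (weakening)
unrestricted: ✓, type-checks ((Q → P) → R) and nothing is barred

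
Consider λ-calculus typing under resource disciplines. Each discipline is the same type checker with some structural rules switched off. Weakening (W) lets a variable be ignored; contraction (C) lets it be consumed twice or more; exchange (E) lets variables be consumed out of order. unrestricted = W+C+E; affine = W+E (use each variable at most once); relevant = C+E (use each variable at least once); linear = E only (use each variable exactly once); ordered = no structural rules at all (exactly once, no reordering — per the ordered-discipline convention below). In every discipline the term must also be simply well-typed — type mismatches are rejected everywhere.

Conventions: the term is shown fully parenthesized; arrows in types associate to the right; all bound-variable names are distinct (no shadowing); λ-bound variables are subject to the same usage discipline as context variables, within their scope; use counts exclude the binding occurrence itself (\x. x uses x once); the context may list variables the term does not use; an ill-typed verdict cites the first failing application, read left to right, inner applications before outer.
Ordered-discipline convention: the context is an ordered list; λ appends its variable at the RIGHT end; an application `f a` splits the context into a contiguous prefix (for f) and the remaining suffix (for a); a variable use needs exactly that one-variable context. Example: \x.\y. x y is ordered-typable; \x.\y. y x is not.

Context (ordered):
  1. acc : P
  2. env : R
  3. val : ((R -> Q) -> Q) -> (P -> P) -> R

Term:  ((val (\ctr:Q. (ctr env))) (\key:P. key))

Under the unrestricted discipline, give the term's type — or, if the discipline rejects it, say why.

not well-typed under unrestricted — a type mismatch blocks all five
variable uses: acc=0, env=1, val=1, ctr [bound]=1, key [bound]=1
use order (left to right): val, ctr, env, key
typing: ill-typed: applying a non-function (Q)
summary: ordered ✗; linear ✗; affine ✗; relevant ✗; unrestricted ✗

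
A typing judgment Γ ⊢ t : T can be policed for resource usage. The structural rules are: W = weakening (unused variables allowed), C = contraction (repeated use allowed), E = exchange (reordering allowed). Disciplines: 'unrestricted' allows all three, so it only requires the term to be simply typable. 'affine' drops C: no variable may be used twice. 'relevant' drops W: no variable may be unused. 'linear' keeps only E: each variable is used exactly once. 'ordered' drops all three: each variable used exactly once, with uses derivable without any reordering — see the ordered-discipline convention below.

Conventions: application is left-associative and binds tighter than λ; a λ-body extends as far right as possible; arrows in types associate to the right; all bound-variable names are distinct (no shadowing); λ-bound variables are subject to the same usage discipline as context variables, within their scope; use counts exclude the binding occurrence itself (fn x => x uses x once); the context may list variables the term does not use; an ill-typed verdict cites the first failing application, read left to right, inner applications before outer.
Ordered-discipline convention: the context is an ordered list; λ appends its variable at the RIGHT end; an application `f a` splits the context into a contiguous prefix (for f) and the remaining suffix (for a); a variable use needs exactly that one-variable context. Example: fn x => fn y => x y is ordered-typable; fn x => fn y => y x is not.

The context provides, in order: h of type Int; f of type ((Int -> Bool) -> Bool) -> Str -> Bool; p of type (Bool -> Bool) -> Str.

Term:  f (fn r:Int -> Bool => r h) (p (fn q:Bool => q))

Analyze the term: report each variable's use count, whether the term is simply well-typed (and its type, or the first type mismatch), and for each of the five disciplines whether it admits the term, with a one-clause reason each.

usage: h=1, f=1, p=1, r [bound]=1, q [bound]=1
use order (left to right): f, r, h, p, q
typing: well-typed at Bool
ordered ✗ (no ordered split (uses run f, r, h, p, q))
linear ✓ (single use per variable (h, f, p, r, q))
affine ✓ (at most one use each (h, f, p, r, q))
relevant ✓ (at least one use each (h, f, p, r, q))
unrestricted ✓ (simply typable at Bool; W, C, E all held)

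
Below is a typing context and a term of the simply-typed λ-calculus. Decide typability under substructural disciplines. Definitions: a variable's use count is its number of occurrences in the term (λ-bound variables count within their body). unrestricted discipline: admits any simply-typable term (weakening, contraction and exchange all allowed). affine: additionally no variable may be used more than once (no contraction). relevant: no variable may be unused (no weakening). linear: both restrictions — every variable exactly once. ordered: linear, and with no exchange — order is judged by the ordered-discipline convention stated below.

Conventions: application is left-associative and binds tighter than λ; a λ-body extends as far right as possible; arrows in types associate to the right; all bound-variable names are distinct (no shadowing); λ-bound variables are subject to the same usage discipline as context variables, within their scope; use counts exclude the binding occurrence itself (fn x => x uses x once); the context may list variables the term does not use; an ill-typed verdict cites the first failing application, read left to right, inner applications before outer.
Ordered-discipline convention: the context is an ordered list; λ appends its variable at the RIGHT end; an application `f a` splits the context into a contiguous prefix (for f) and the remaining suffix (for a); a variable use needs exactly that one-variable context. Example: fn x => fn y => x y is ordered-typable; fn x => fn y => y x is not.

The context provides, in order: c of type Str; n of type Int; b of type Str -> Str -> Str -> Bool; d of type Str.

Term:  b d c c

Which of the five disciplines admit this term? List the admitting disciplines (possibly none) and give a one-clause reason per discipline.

admitted by: unrestricted
variable uses: c: 2×; n: 0×; b: 1×; d: 1×
use order (left to right): b, d, c, c
typing: well-typed at Bool
ordered: ✗ — needs contraction — c ×2; n left unused
linear: ✗ — needs contraction — c ×2; n left unused
affine: ✗ — needs contraction — c ×2
relevant: ✗ — n left unused
unrestricted: ✓ — typability at Bool is all that's needed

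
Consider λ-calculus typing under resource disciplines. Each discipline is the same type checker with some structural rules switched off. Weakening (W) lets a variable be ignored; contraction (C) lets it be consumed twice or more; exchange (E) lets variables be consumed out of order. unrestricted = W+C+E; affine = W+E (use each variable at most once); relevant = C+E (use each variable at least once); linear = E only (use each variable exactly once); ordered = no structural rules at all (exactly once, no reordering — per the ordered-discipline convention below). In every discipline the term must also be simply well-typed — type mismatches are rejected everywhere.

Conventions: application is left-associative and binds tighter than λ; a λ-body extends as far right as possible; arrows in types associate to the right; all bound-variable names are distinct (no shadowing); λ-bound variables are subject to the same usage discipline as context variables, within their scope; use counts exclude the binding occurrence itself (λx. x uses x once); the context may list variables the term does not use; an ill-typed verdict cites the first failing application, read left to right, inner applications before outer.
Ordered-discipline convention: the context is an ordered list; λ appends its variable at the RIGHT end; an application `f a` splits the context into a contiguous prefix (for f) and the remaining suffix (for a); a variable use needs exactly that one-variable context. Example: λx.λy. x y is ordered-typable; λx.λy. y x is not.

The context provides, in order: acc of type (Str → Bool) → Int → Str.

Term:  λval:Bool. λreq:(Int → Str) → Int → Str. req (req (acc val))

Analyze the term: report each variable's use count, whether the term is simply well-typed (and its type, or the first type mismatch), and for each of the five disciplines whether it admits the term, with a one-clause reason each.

variable uses: acc=1; val (λ-bound)=1; req (λ-bound)=2
left-to-right use order: req, req, acc, val
typing: ill-typed: a function awaiting Str → Bool gets Bool
ordered: ✗ — fails simple typing
linear: ✗ — a type mismatch blocks all five
affine: ✗ — the type mismatch rejects it
relevant: ✗ — not simply typable
unrestricted: ✗ — fails simple typing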